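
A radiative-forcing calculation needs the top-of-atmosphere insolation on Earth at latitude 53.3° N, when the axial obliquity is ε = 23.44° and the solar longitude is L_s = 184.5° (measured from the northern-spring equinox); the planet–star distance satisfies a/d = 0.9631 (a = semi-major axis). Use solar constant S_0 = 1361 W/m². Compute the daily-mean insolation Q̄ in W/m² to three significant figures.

Solar declination: sin δ = sin ε · sin L_s = sin 23.44° × sin 184.5° = -0.03121, so δ = -1.788°.
cos h₀ = −tan(+53.3°) tan(-1.788°) = 0.0419, h₀ = 1.5289 rad.
Bracket: h₀ sin ϕ sin δ + cos ϕ cos δ sin h₀ = 1.5289×0.80178×-0.03121 + 0.59763×0.99951×0.99912 = -0.038259 + 0.596812 = 0.558553.
Inverse-square distance factor (a/d)² = 0.9631² = 0.927562.
Q̄ = (S_0/π) × 0.927562 × [bracket] = (1361/π) × 0.927562 × 0.558553 = 224.4 W/m².

Q̄ ≈ 224 W/m²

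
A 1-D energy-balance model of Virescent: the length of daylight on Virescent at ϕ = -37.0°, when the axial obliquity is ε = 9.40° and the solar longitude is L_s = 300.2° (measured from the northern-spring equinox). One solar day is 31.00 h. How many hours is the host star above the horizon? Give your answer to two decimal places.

Solar declination: sin δ = sin ε · sin L_s = sin 9.40° × sin 300.2° = -0.14116, so δ = -8.115°.
cos h₀ = −tan ϕ · tan δ = −tan(-37.0°) × tan(-8.115°) = -0.1074, so h₀ = 1.6785 rad = 96.17°.
Daylight = 2h₀/(2π) × 31.00 h = (1.6785/π) × 31.00 = 16.56 h.

16.56 h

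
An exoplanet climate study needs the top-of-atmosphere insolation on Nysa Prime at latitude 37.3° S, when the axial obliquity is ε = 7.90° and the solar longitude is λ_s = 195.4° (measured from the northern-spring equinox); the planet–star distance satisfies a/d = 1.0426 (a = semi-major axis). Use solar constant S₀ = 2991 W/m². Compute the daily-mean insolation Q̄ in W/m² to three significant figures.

Solar declination: sin δ = sin ε · sin λ_s = sin 7.90° × sin 195.4° = -0.03650, so δ = -2.092°.
cos H₀ = −tan(-37.3°) tan(-2.092°) = -0.0278, H₀ = 1.5986 rad.
Bracket: H₀ sin φ sin δ + cos φ cos δ sin H₀ = 1.5986×-0.60599×-0.03650 + 0.79547×0.99933×0.99961 = 0.035359 + 0.794627 = 0.829986.
Inverse-square distance factor (a/d)² = 1.0426² = 1.087015.
Q̄ = (S₀/π) × 1.087015 × [bracket] = (2991/π) × 1.087015 × 0.829986 = 859.0 W/m².

Q̄ ≈ 859 W/m²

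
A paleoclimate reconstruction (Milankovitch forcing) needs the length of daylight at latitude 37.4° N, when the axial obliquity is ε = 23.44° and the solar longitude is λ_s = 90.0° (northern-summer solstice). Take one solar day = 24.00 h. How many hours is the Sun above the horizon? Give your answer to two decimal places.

14.58 h

Solar declination: sin δ = sin ε · sin λ_s = sin 23.44° × sin 90.0° = 0.39779, so δ = +23.440°.
cos H₀ = −tan φ · tan δ = −tan(+37.4°) × tan(+23.440°) = -0.3315, so H₀ = 1.9087 rad = 109.36°.
Daylight = 2H₀/(2π) × 24.00 h = (1.9087/π) × 24.00 = 14.58 h.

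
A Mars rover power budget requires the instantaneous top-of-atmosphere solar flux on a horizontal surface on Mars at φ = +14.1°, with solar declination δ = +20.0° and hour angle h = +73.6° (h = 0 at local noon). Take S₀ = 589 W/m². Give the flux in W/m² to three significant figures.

cos θ_z = sin φ sin δ + cos φ cos δ cos h = 0.083321 + 0.257321 = 0.340642.
Flux = S₀ · cos θ_z = 589 × 0.340642 = 200.6 W/m².

201 W/m²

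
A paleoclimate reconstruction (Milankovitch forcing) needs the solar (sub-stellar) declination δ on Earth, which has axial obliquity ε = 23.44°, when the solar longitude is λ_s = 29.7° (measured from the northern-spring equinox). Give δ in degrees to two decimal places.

δ = +11.37°

sin δ = sin ε · sin λ_s = sin 23.44° × sin 29.7° = 0.197088.
δ = arcsin(0.197088) = +11.37°.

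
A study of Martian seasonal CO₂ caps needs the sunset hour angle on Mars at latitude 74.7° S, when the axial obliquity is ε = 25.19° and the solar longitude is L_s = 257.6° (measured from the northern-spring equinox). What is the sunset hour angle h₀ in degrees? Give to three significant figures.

Solar declination: sin δ = sin ε · sin L_s = sin 25.19° × sin 257.6° = -0.41569, so δ = -24.563°.
Sunrise equation: cos h₀ = −tan ϕ · tan δ = -1.6707 ≤ −1, so the Sun never sets (polar day) and h₀ = π.

h₀ = 180°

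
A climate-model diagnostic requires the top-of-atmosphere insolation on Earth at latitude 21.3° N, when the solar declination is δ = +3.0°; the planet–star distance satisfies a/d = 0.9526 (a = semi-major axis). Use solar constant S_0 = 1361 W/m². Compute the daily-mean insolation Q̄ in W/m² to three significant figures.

Q̄ ≈ 378 W/m²

cos h₀ = −tan(+21.3°) tan(+3.000°) = -0.0204, h₀ = 1.5912 rad.
Bracket: h₀ sin ϕ sin δ + cos ϕ cos δ sin h₀ = 1.5912×0.36325×0.05234 + 0.93169×0.99863×0.99979 = 0.030253 + 0.930218 = 0.960471.
Inverse-square distance factor (a/d)² = 0.9526² = 0.907447.
Q̄ = (S_0/π) × 0.907447 × [bracket] = (1361/π) × 0.907447 × 0.960471 = 377.6 W/m².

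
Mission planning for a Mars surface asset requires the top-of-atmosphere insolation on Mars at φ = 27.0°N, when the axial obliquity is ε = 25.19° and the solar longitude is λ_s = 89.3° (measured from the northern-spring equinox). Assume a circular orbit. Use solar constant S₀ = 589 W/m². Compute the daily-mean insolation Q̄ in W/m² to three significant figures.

Q̄ ≈ 212 W/m²

Solar declination: sin δ = sin ε · sin λ_s = sin 25.19° × sin 89.3° = 0.42559, so δ = +25.188°.
cos H₀ = −tan(+27.0°) tan(+25.188°) = -0.2396, H₀ = 1.8128 rad.
Bracket: H₀ sin φ sin δ + cos φ cos δ sin H₀ = 1.8128×0.45399×0.42559 + 0.89101×0.90492×0.97086 = 0.350258 + 0.782797 = 1.133055.
Q̄ = (S₀/π) × [bracket] = (589/π) × 1.133055 = 212.4 W/m².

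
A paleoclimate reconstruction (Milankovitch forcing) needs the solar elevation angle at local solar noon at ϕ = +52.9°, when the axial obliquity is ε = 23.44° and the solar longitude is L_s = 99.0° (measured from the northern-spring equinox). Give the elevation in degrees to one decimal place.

Solar declination: sin δ = sin ε · sin L_s = sin 23.44° × sin 99.0° = 0.39289, so δ = +23.135°.
At local noon the hour angle is zero, so the zenith angle equals |ϕ − δ| = |+52.9° − (+23.135°)| = 29.765°.
Elevation = 90° − 29.765° = 60.2°.

60.2°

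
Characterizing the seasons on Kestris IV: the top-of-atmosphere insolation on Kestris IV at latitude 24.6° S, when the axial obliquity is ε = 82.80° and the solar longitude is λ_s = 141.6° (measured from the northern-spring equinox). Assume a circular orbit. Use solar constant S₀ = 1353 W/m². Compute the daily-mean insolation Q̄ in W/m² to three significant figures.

Solar declination: sin δ = sin ε · sin λ_s = sin 82.80° × sin 141.6° = 0.61625, so δ = +38.043°.
cos H₀ = −tan(-24.6°) tan(+38.043°) = 0.3583, H₀ = 1.2044 rad.
Bracket: H₀ sin φ sin δ + cos φ cos δ sin H₀ = 1.2044×-0.41628×0.61625 + 0.90924×0.78755×0.93363 = -0.308968 + 0.668546 = 0.359578.
Q̄ = (S₀/π) × [bracket] = (1353/π) × 0.359578 = 154.9 W/m².

Q̄ ≈ 155 W/m²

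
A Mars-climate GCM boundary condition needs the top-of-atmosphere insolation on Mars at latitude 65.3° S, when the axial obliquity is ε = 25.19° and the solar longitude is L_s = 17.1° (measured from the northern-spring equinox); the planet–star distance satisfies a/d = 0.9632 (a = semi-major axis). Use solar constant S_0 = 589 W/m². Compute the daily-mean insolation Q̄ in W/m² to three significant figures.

Q̄ ≈ 43.8 W/m²

Solar declination: sin δ = sin ε · sin L_s = sin 25.19° × sin 17.1° = 0.12515, so δ = +7.189°.
cos h₀ = −tan(-65.3°) tan(+7.189°) = 0.2743, h₀ = 1.2930 rad.
Bracket: h₀ sin ϕ sin δ + cos ϕ cos δ sin h₀ = 1.2930×-0.90851×0.12515 + 0.41787×0.99214×0.96166 = -0.147014 + 0.398690 = 0.251676.
Inverse-square distance factor (a/d)² = 0.9632² = 0.927754.
Q̄ = (S_0/π) × 0.927754 × [bracket] = (589/π) × 0.927754 × 0.251676 = 43.78 W/m².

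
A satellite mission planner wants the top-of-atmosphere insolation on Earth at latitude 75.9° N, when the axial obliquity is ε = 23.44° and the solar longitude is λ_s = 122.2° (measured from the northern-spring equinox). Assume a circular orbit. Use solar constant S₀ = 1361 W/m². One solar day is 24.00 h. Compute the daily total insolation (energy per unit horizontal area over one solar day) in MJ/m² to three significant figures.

Solar declination: sin δ = sin ε · sin λ_s = sin 23.44° × sin 122.2° = 0.33661, so δ = +19.670°.
cos H₀ = −tan(+75.9°) tan(+19.670°) = -1.4231 ≤ −1 ⇒ polar day, H₀ = π.
Bracket: H₀ sin φ sin δ + cos φ cos δ sin H₀ = 3.1416×0.96987×0.33661 + 0.24362×0.94165×0.00000 = 1.025632 + 0.000000 = 1.025632.
Q̄ = (S₀/π) × [bracket] = (1361/π) × 1.025632 = 444.32 W/m².
Daily total = Q̄ × 24.00 h × 3600 s/h = 444.32 × 24.00 × 3600 / 10⁶ = 38.39 MJ/m².

38.4 MJ/m²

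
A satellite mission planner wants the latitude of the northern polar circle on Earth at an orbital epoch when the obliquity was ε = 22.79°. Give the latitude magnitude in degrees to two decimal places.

The polar circle is the lowest latitude that experiences at least one full rotation of continuous daylight at the northern-summer solstice; it lies at |φ| = 90° − ε = 90° − 22.79° = 67.21°.

67.21°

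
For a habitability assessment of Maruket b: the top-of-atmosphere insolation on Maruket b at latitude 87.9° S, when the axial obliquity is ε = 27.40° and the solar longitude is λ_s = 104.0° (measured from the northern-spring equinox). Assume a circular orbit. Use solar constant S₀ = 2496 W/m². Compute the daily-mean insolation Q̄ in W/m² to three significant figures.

Solar declination: sin δ = sin ε · sin λ_s = sin 27.40° × sin 104.0° = 0.44653, so δ = +26.521°.
cos H₀ = −tan(-87.9°) tan(+26.521°) = 13.6097 ≥ 1 ⇒ polar night, H₀ = 0 and Q̄ = 0.

Q̄ ≈ 0.00 W/m²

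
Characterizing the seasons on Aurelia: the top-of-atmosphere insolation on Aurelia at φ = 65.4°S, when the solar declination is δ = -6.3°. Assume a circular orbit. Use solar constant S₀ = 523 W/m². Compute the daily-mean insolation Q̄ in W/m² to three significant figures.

cos H₀ = −tan(-65.4°) tan(-6.300°) = -0.2411, H₀ = 1.8143 rad.
Bracket: H₀ sin φ sin δ + cos φ cos δ sin H₀ = 1.8143×-0.90924×-0.10973 + 0.41628×0.99396×0.97049 = 0.181014 + 0.401555 = 0.582569.
Q̄ = (S₀/π) × [bracket] = (523/π) × 0.582569 = 96.98 W/m².

Q̄ ≈ 97.0 W/m²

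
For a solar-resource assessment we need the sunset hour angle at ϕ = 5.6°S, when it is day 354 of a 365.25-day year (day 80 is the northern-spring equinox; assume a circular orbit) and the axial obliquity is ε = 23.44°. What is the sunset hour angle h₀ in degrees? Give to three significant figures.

h₀ = 92.4°

Solar longitude: L_s = 360° × (354 − 80)/365.25 = 270.062°.
sin δ = sin 23.44° × sin 270.062° = -0.39779, so δ = -23.440°.
cos h₀ = −tan ϕ · tan δ = −tan(-5.6°) × tan(-23.440°) = -0.0425, so h₀ = 1.6133 rad = 92.44°.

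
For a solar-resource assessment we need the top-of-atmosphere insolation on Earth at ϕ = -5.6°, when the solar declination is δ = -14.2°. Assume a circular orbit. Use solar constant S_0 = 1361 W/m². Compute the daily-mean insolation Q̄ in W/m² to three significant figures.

cos h₀ = −tan(-5.6°) tan(-14.200°) = -0.0248, h₀ = 1.5956 rad.
Bracket: h₀ sin ϕ sin δ + cos ϕ cos δ sin h₀ = 1.5956×-0.09758×-0.24531 + 0.99523×0.96945×0.99969 = 0.038194 + 0.964527 = 1.002721.
Q̄ = (S_0/π) × [bracket] = (1361/π) × 1.002721 = 434.4 W/m².

Q̄ ≈ 434 W/m²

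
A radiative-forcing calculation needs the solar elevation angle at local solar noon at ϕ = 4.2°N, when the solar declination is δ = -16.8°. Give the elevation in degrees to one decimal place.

At local noon the hour angle is zero, so the zenith angle equals |ϕ − δ| = |+4.2° − (-16.800°)| = 21.000°.
Elevation = 90° − 21.000° = 69.0°.

69.0°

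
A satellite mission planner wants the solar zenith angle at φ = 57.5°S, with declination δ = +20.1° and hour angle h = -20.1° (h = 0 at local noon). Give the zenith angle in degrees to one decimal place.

cos θ_z = sin φ sin δ + cos φ cos δ cos h = -0.289840 + 0.473843 = 0.184003.
θ_z = arccos(0.184003) = 79.4°.

θ_z = 79.4°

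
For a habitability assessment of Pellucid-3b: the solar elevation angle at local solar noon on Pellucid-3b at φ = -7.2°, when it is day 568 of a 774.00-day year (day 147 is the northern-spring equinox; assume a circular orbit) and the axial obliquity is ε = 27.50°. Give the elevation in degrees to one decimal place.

Solar longitude: λ_s = 360° × (568 − 147)/774.00 = 195.814°.
sin δ = sin 27.50° × sin 195.814° = -0.12583, so δ = -7.229°.
At local noon the hour angle is zero, so the zenith angle equals |φ − δ| = |-7.2° − (-7.229°)| = 0.029°.
Elevation = 90° − 0.029° = 90.0°.

90.0°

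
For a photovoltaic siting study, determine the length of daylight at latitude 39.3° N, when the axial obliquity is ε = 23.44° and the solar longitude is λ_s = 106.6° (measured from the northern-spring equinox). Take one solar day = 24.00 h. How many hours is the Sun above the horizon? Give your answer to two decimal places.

Solar declination: sin δ = sin ε · sin λ_s = sin 23.44° × sin 106.6° = 0.38121, so δ = +22.409°.
cos H₀ = −tan φ · tan δ = −tan(+39.3°) × tan(+22.409°) = -0.3375, so H₀ = 1.9151 rad = 109.72°.
Daylight = 2H₀/(2π) × 24.00 h = (1.9151/π) × 24.00 = 14.63 h.

14.63 h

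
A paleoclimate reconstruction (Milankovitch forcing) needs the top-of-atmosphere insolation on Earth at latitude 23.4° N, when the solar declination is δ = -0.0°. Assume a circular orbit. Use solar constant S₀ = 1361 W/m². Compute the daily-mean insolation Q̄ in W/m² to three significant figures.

cos H₀ = −tan(+23.4°) tan(-0.000°) = 0.0000, H₀ = 1.5708 rad.
Bracket: H₀ sin φ sin δ + cos φ cos δ sin H₀ = 1.5708×0.39715×-0.00000 + 0.91775×1.00000×1.00000 = -0.000000 + 0.917750 = 0.917750.
Q̄ = (S₀/π) × [bracket] = (1361/π) × 0.917750 = 397.6 W/m².

Q̄ ≈ 398 W/m²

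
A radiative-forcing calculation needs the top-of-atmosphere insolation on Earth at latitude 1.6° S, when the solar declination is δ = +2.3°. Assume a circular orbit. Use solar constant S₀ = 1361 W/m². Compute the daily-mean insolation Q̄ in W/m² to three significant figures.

cos H₀ = −tan(-1.6°) tan(+2.300°) = 0.0011, H₀ = 1.5697 rad.
Bracket: H₀ sin φ sin δ + cos φ cos δ sin H₀ = 1.5697×-0.02792×0.04013 + 0.99961×0.99919×1.00000 = -0.001759 + 0.998800 = 0.997041.
Q̄ = (S₀/π) × [bracket] = (1361/π) × 0.997041 = 431.9 W/m².

Q̄ ≈ 432 W/m²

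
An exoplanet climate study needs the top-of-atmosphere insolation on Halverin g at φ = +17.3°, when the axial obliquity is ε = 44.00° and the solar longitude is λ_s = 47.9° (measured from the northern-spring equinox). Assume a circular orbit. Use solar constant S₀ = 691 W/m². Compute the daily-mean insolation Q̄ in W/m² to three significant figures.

Solar declination: sin δ = sin ε · sin λ_s = sin 44.00° × sin 47.9° = 0.51542, so δ = +31.026°.
cos H₀ = −tan(+17.3°) tan(+31.026°) = -0.1873, H₀ = 1.7592 rad.
Bracket: H₀ sin φ sin δ + cos φ cos δ sin H₀ = 1.7592×0.29737×0.51542 + 0.95476×0.85694×0.98230 = 0.269633 + 0.803690 = 1.073323.
Q̄ = (S₀/π) × [bracket] = (691/π) × 1.073323 = 236.1 W/m².

Q̄ ≈ 236 W/m²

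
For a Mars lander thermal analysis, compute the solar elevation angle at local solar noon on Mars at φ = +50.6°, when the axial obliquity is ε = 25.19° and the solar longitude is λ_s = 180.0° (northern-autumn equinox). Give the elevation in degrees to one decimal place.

Solar declination: sin δ = sin ε · sin λ_s = sin 25.19° × sin 180.0° = 0.00000, so δ = +0.000°.
At local noon the hour angle is zero, so the zenith angle equals |φ − δ| = |+50.6° − (+0.000°)| = 50.600°.
Elevation = 90° − 50.600° = 39.4°.

39.4°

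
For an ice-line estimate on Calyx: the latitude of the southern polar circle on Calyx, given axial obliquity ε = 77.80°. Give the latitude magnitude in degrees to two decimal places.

The polar circle is the lowest latitude that experiences at least one full rotation of continuous darkness at the northern-summer solstice; it lies at |φ| = 90° − ε = 90° − 77.80° = 12.20°.

12.20°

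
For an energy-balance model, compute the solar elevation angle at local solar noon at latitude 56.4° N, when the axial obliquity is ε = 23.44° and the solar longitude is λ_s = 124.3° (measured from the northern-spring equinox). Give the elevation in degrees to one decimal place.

Solar declination: sin δ = sin ε · sin λ_s = sin 23.44° × sin 124.3° = 0.32861, so δ = +19.185°.
At local noon the hour angle is zero, so the zenith angle equals |φ − δ| = |+56.4° − (+19.185°)| = 37.215°.
Elevation = 90° − 37.215° = 52.8°.

52.8°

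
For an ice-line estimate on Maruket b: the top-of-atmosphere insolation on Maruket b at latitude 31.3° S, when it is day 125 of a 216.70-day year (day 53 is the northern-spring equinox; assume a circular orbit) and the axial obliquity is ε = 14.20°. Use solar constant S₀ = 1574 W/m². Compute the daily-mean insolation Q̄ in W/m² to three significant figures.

Q̄ ≈ 335 W/m²

Solar longitude: λ_s = 360° × (125 − 53)/216.70 = 119.612°.
sin δ = sin 14.20° × sin 119.612° = 0.21327, so δ = +12.314°.
cos H₀ = −tan(-31.3°) tan(+12.314°) = 0.1327, H₀ = 1.4377 rad.
Bracket: H₀ sin φ sin δ + cos φ cos δ sin H₀ = 1.4377×-0.51952×0.21327 + 0.85446×0.97699×0.99115 = -0.159294 + 0.827411 = 0.668117.
Q̄ = (S₀/π) × [bracket] = (1574/π) × 0.668117 = 334.7 W/m².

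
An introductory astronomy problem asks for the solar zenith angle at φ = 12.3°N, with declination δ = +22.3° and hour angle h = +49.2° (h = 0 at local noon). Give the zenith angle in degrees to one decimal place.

θ_z = 47.8°

cos θ_z = sin φ sin δ + cos φ cos δ cos h = 0.080836 + 0.590674 = 0.671510.
θ_z = arccos(0.671510) = 47.8°.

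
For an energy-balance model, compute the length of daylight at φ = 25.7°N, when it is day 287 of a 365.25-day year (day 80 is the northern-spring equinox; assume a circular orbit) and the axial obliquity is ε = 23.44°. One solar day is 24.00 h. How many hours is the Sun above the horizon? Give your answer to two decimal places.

11.40 h

Solar longitude: λ_s = 360° × (287 − 80)/365.25 = 204.025°.
sin δ = sin 23.44° × sin 204.025° = -0.16195, so δ = -9.320°.
cos H₀ = −tan φ · tan δ = −tan(+25.7°) × tan(-9.320°) = 0.0790, so H₀ = 1.4917 rad = 85.47°.
Daylight = 2H₀/(2π) × 24.00 h = (1.4917/π) × 24.00 = 11.40 h.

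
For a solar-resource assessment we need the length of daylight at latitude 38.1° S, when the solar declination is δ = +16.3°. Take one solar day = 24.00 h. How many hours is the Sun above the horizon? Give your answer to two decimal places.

10.23 h

cos H₀ = −tan φ · tan δ = −tan(-38.1°) × tan(+16.300°) = 0.2293, so H₀ = 1.3395 rad = 76.74°.
Daylight = 2H₀/(2π) × 24.00 h = (1.3395/π) × 24.00 = 10.23 h.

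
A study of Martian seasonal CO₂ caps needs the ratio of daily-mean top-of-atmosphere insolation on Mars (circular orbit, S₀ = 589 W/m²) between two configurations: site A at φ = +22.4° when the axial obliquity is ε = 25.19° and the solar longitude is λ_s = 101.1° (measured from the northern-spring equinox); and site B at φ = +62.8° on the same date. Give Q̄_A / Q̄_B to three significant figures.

Q̄_A / Q̄_B ≈ 0.936

— Configuration A (φ=+22.4°):
Solar declination: sin δ = sin ε · sin λ_s = sin 25.19° × sin 101.1° = 0.41766, so δ = +24.687°.
cos H₀ = −tan(+22.4°) tan(+24.687°) = -0.1895, H₀ = 1.7614 rad.
Bracket: H₀ sin φ sin δ + cos φ cos δ sin H₀ = 1.7614×0.38107×0.41766 + 0.92455×0.90860×0.98189 = 0.280340 + 0.824833 = 1.105173.
Q̄ = (S₀/π) × [bracket] = (589/π) × 1.105173 = 207.20 W/m².
— Configuration B (φ=+62.8°):
cos H₀ = −tan(+62.8°) tan(+24.687°) = -0.8944, H₀ = 2.6779 rad.
Bracket: H₀ sin φ sin δ + cos φ cos δ sin H₀ = 2.6779×0.88942×0.41766 + 0.45710×0.90860×0.44722 = 0.994773 + 0.185740 = 1.180513.
Q̄ = (S₀/π) × [bracket] = (589/π) × 1.180513 = 221.33 W/m².
Ratio Q̄_A / Q̄_B = 207.20 / 221.33 = 0.9362.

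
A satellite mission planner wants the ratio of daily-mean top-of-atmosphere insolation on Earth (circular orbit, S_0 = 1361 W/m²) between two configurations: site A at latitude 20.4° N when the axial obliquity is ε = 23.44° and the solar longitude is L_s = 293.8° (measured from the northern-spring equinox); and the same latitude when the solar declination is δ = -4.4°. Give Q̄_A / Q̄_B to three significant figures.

— Configuration A (ϕ=+20.4°):
Solar declination: sin δ = sin ε · sin L_s = sin 23.44° × sin 293.8° = -0.36396, so δ = -21.344°.
cos h₀ = −tan(+20.4°) tan(-21.344°) = 0.1453, h₀ = 1.4250 rad.
Bracket: h₀ sin ϕ sin δ + cos ϕ cos δ sin h₀ = 1.4250×0.34857×-0.36396 + 0.93728×0.93141×0.98938 = -0.180783 + 0.863721 = 0.682938.
Q̄ = (S_0/π) × [bracket] = (1361/π) × 0.682938 = 295.86 W/m².
— Configuration B (ϕ=+20.4°):
cos h₀ = −tan(+20.4°) tan(-4.400°) = 0.0286, h₀ = 1.5422 rad.
Bracket: h₀ sin ϕ sin δ + cos ϕ cos δ sin h₀ = 1.5422×0.34857×-0.07672 + 0.93728×0.99705×0.99959 = -0.041242 + 0.934132 = 0.892890.
Q̄ = (S_0/π) × [bracket] = (1361/π) × 0.892890 = 386.82 W/m².
Ratio Q̄_A / Q̄_B = 295.86 / 386.82 = 0.7649.

Q̄_A / Q̄_B ≈ 0.765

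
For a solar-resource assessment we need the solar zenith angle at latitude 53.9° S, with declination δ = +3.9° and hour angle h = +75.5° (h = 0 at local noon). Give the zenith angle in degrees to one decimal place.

θ_z = 84.7°

cos θ_z = sin ϕ sin δ + cos ϕ cos δ cos h = -0.054956 + 0.147181 = 0.092225.
θ_z = arccos(0.092225) = 84.7°.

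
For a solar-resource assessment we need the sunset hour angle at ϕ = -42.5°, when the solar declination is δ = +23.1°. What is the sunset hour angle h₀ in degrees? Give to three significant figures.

h₀ = 67.0°

cos h₀ = −tan ϕ · tan δ = −tan(-42.5°) × tan(+23.100°) = 0.3908, so h₀ = 1.1692 rad = 66.99°.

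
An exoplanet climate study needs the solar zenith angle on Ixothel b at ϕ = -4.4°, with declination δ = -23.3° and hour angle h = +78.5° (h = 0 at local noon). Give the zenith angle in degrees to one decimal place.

cos θ_z = sin ϕ sin δ + cos ϕ cos δ cos h = 0.030346 + 0.182569 = 0.212915.
θ_z = arccos(0.212915) = 77.7°.

θ_z = 77.7°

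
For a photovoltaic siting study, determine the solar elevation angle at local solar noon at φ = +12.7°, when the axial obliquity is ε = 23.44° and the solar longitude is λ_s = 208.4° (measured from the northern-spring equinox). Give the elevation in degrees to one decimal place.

Solar declination: sin δ = sin ε · sin λ_s = sin 23.44° × sin 208.4° = -0.18920, so δ = -10.906°.
At local noon the hour angle is zero, so the zenith angle equals |φ − δ| = |+12.7° − (-10.906°)| = 23.606°.
Elevation = 90° − 23.606° = 66.4°.

66.4°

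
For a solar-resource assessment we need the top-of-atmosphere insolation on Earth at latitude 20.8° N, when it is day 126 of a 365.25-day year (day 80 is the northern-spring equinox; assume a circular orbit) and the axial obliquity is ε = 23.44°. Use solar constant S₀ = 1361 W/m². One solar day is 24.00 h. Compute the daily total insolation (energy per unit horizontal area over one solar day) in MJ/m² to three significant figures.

39.7 MJ/m²

Solar longitude: λ_s = 360° × (126 − 80)/365.25 = 45.339°.
sin δ = sin 23.44° × sin 45.339° = 0.28294, so δ = +16.436°.
cos H₀ = −tan(+20.8°) tan(+16.436°) = -0.1121, H₀ = 1.6831 rad.
Bracket: H₀ sin φ sin δ + cos φ cos δ sin H₀ = 1.6831×0.35511×0.28294 + 0.93483×0.95914×0.99370 = 0.169109 + 0.890984 = 1.060093.
Q̄ = (S₀/π) × [bracket] = (1361/π) × 1.060093 = 459.25 W/m².
Daily total = Q̄ × 24.00 h × 3600 s/h = 459.25 × 24.00 × 3600 / 10⁶ = 39.68 MJ/m².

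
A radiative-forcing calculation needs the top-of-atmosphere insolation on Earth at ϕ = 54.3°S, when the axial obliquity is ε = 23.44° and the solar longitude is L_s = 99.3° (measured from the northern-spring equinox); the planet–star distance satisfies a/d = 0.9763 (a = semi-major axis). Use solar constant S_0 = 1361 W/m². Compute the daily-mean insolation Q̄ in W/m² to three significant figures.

Solar declination: sin δ = sin ε · sin L_s = sin 23.44° × sin 99.3° = 0.39256, so δ = +23.114°.
cos h₀ = −tan(-54.3°) tan(+23.114°) = 0.5940, h₀ = 0.9348 rad.
Bracket: h₀ sin ϕ sin δ + cos ϕ cos δ sin h₀ = 0.9348×-0.81208×0.39256 + 0.58354×0.91973×0.80448 = -0.298005 + 0.431764 = 0.133759.
Inverse-square distance factor (a/d)² = 0.9763² = 0.953162.
Q̄ = (S_0/π) × 0.953162 × [bracket] = (1361/π) × 0.953162 × 0.133759 = 55.23 W/m².

Q̄ ≈ 55.2 W/m²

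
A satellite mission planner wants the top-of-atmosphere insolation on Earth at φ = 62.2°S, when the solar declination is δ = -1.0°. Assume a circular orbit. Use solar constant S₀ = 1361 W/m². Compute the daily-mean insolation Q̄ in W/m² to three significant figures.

Q̄ ≈ 213 W/m²

cos H₀ = −tan(-62.2°) tan(-1.000°) = -0.0331, H₀ = 1.6039 rad.
Bracket: H₀ sin φ sin δ + cos φ cos δ sin H₀ = 1.6039×-0.88458×-0.01745 + 0.46639×0.99985×0.99945 = 0.024758 + 0.466064 = 0.490822.
Q̄ = (S₀/π) × [bracket] = (1361/π) × 0.490822 = 212.6 W/m².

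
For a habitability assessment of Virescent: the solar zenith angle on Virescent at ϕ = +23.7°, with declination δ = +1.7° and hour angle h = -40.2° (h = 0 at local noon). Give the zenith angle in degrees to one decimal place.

cos θ_z = sin ϕ sin δ + cos ϕ cos δ cos h = 0.011924 + 0.699072 = 0.710996.
θ_z = arccos(0.710996) = 44.7°.

θ_z = 44.7°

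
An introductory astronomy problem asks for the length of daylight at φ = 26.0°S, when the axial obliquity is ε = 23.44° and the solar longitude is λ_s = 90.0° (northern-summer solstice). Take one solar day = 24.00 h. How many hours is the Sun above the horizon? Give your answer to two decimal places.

10.37 h

Solar declination: sin δ = sin ε · sin λ_s = sin 23.44° × sin 90.0° = 0.39779, so δ = +23.440°.
cos H₀ = −tan φ · tan δ = −tan(-26.0°) × tan(+23.440°) = 0.2115, so H₀ = 1.3577 rad = 77.79°.
Daylight = 2H₀/(2π) × 24.00 h = (1.3577/π) × 24.00 = 10.37 h.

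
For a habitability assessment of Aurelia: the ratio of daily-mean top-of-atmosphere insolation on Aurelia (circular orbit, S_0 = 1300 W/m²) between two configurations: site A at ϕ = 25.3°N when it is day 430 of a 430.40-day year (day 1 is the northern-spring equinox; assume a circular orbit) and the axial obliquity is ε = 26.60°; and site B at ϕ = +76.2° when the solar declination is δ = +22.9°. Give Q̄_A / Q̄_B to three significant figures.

— Configuration A (ϕ=+25.3°):
Solar longitude: L_s = 360° × (430 − 1)/430.40 = 358.829°.
sin δ = sin 26.60° × sin 358.829° = -0.00915, so δ = -0.524°.
cos h₀ = −tan(+25.3°) tan(-0.524°) = 0.0043, h₀ = 1.5665 rad.
Bracket: h₀ sin ϕ sin δ + cos ϕ cos δ sin h₀ = 1.5665×0.42736×-0.00915 + 0.90408×0.99996×0.99999 = -0.006126 + 0.904035 = 0.897909.
Q̄ = (S_0/π) × [bracket] = (1300/π) × 0.897909 = 371.56 W/m².
— Configuration B (ϕ=+76.2°):
cos h₀ = −tan(+76.2°) tan(+22.900°) = -1.7198 ≤ −1 ⇒ polar day, h₀ = π.
Bracket: h₀ sin ϕ sin δ + cos ϕ cos δ sin h₀ = 3.1416×0.97113×0.38912 + 0.23853×0.92119×0.00000 = 1.187167 + 0.000000 = 1.187167.
Q̄ = (S_0/π) × [bracket] = (1300/π) × 1.187167 = 491.25 W/m².
Ratio Q̄_A / Q̄_B = 371.56 / 491.25 = 0.7564.

Q̄_A / Q̄_B ≈ 0.756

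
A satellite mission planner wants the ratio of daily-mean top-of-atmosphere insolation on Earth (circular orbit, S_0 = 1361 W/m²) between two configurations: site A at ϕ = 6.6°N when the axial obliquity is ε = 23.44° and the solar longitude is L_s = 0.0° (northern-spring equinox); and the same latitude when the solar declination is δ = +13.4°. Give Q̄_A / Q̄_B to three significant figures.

Q̄_A / Q̄_B ≈ 0.985

— Configuration A (ϕ=+6.6°):
Solar declination: sin δ = sin ε · sin L_s = sin 23.44° × sin 0.0° = 0.00000, so δ = +0.000°.
cos h₀ = −tan(+6.6°) tan(+0.000°) = -0.0000, h₀ = 1.5708 rad.
Bracket: h₀ sin ϕ sin δ + cos ϕ cos δ sin h₀ = 1.5708×0.11494×0.00000 + 0.99337×1.00000×1.00000 = 0.000000 + 0.993370 = 0.993370.
Q̄ = (S_0/π) × [bracket] = (1361/π) × 0.993370 = 430.35 W/m².
— Configuration B (ϕ=+6.6°):
cos h₀ = −tan(+6.6°) tan(+13.400°) = -0.0276, h₀ = 1.5984 rad.
Bracket: h₀ sin ϕ sin δ + cos ϕ cos δ sin h₀ = 1.5984×0.11494×0.23175 + 0.99337×0.97278×0.99962 = 0.042577 + 0.965963 = 1.008540.
Q̄ = (S_0/π) × [bracket] = (1361/π) × 1.008540 = 436.92 W/m².
Ratio Q̄_A / Q̄_B = 430.35 / 436.92 = 0.9850.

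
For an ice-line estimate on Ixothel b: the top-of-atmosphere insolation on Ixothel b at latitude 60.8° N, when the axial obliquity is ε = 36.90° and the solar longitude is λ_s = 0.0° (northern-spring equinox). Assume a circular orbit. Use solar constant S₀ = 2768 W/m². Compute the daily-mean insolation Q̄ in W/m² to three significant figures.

Q̄ ≈ 430 W/m²

Solar declination: sin δ = sin ε · sin λ_s = sin 36.90° × sin 0.0° = 0.00000, so δ = +0.000°.
cos H₀ = −tan(+60.8°) tan(+0.000°) = -0.0000, H₀ = 1.5708 rad.
Bracket: H₀ sin φ sin δ + cos φ cos δ sin H₀ = 1.5708×0.87292×0.00000 + 0.48786×1.00000×1.00000 = 0.000000 + 0.487860 = 0.487860.
Q̄ = (S₀/π) × [bracket] = (2768/π) × 0.487860 = 429.8 W/m².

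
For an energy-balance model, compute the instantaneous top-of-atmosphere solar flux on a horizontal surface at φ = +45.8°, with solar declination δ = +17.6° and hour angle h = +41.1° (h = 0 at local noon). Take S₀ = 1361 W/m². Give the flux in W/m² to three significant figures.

977 W/m²

cos θ_z = sin φ sin δ + cos φ cos δ cos h = 0.216772 + 0.500766 = 0.717538.
Flux = S₀ · cos θ_z = 1361 × 0.717538 = 976.6 W/m².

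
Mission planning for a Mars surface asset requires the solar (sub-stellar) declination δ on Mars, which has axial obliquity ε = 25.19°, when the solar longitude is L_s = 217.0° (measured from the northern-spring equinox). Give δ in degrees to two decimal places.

δ = -14.84°

sin δ = sin ε · sin L_s = sin 25.19° × sin 217.0° = -0.256145.
δ = arcsin(-0.256145) = -14.84°.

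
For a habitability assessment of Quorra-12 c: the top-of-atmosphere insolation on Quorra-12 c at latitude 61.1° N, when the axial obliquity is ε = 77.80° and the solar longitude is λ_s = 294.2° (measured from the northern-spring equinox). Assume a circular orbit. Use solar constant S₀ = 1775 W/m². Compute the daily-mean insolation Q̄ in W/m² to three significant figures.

Q̄ ≈ 0.00 W/m²

Solar declination: sin δ = sin ε · sin λ_s = sin 77.80° × sin 294.2° = -0.89152, so δ = -63.065°.
cos H₀ = −tan(+61.1°) tan(-63.065°) = 3.5653 ≥ 1 ⇒ polar night, H₀ = 0 and Q̄ = 0.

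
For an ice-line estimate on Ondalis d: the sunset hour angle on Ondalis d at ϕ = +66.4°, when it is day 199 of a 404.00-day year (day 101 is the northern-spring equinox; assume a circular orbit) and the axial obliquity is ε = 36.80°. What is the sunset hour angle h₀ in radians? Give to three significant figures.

h₀ = 3.14 rad

Solar longitude: L_s = 360° × (199 − 101)/404.00 = 87.327°.
sin δ = sin 36.80° × sin 87.327° = 0.59837, so δ = +36.753°.
Sunrise equation: cos h₀ = −tan ϕ · tan δ = -1.7094 ≤ −1, so the host star never sets (polar day) and h₀ = π.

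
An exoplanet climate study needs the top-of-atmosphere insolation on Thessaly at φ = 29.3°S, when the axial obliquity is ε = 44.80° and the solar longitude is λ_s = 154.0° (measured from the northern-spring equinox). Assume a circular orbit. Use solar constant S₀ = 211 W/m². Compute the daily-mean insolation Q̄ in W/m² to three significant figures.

Q̄ ≈ 40.7 W/m²

Solar declination: sin δ = sin ε · sin λ_s = sin 44.80° × sin 154.0° = 0.30889, so δ = +17.992°.
cos H₀ = −tan(-29.3°) tan(+17.992°) = 0.1823, H₀ = 1.3875 rad.
Bracket: H₀ sin φ sin δ + cos φ cos δ sin H₀ = 1.3875×-0.48938×0.30889 + 0.87207×0.95110×0.98325 = -0.209741 + 0.815533 = 0.605792.
Q̄ = (S₀/π) × [bracket] = (211/π) × 0.605792 = 40.69 W/m².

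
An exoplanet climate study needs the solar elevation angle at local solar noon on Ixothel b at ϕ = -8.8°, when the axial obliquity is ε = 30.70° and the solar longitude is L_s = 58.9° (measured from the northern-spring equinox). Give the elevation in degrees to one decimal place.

55.3°

Solar declination: sin δ = sin ε · sin L_s = sin 30.70° × sin 58.9° = 0.43716, so δ = +25.923°.
At local noon the hour angle is zero, so the zenith angle equals |ϕ − δ| = |-8.8° − (+25.923°)| = 34.723°.
Elevation = 90° − 34.723° = 55.3°.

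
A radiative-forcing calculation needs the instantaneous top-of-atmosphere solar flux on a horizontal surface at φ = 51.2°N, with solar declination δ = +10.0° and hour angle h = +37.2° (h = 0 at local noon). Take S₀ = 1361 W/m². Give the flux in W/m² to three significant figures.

cos θ_z = sin φ sin δ + cos φ cos δ cos h = 0.135331 + 0.491526 = 0.626857.
Flux = S₀ · cos θ_z = 1361 × 0.626857 = 853.2 W/m².

853 W/m²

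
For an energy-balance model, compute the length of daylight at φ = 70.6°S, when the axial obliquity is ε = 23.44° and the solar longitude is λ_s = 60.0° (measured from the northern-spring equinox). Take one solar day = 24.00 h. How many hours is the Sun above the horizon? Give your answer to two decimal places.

Solar declination: sin δ = sin ε · sin λ_s = sin 23.44° × sin 60.0° = 0.34449, so δ = +20.151°.
cos H₀ = −tan φ · tan δ = 1.0420 ≥ 1, so the Sun never rises (polar night) and H₀ = 0.
Daylight = 2H₀/(2π) × 24.00 h = (0.0000/π) × 24.00 = 0.00 h.

0.00 h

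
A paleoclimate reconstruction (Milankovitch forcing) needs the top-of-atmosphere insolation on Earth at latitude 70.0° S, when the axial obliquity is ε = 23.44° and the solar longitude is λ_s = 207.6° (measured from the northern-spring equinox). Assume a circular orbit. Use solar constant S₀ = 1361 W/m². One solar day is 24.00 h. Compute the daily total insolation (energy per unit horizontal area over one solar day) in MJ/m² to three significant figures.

Solar declination: sin δ = sin ε · sin λ_s = sin 23.44° × sin 207.6° = -0.18429, so δ = -10.620°.
cos H₀ = −tan(-70.0°) tan(-10.620°) = -0.5152, H₀ = 2.1120 rad.
Bracket: H₀ sin φ sin δ + cos φ cos δ sin H₀ = 2.1120×-0.93969×-0.18429 + 0.34202×0.98287×0.85709 = 0.365747 + 0.288120 = 0.653867.
Q̄ = (S₀/π) × [bracket] = (1361/π) × 0.653867 = 283.27 W/m².
Daily total = Q̄ × 24.00 h × 3600 s/h = 283.27 × 24.00 × 3600 / 10⁶ = 24.47 MJ/m².

24.5 MJ/m²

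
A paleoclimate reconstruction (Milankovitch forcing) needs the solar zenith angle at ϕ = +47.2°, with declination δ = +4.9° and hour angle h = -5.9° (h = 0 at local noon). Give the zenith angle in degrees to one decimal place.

cos θ_z = sin ϕ sin δ + cos ϕ cos δ cos h = 0.062673 + 0.673372 = 0.736045.
θ_z = arccos(0.736045) = 42.6°.

θ_z = 42.6°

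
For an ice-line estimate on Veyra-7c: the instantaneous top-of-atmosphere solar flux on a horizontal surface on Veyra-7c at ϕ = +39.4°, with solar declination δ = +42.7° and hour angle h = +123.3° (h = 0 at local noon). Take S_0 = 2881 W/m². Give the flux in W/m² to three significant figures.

342 W/m²

cos θ_z = sin ϕ sin δ + cos ϕ cos δ cos h = 0.430449 + -0.311786 = 0.118663.
Flux = S_0 · cos θ_z = 2881 × 0.118663 = 341.9 W/m².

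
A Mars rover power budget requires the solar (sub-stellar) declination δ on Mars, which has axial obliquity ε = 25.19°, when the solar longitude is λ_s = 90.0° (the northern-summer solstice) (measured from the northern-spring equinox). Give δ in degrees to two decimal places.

δ = +25.19°

sin δ = sin ε · sin λ_s = sin 25.19° × sin 90.0° = 0.425621.
δ = arcsin(0.425621) = +25.19°.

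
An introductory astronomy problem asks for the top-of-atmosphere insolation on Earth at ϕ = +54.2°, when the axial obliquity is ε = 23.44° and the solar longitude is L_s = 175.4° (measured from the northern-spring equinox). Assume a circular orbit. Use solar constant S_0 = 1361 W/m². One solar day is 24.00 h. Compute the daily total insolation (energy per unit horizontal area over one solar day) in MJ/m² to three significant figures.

23.4 MJ/m²

Solar declination: sin δ = sin ε · sin L_s = sin 23.44° × sin 175.4° = 0.03190, so δ = +1.828°.
cos h₀ = −tan(+54.2°) tan(+1.828°) = -0.0443, h₀ = 1.6151 rad.
Bracket: h₀ sin ϕ sin δ + cos ϕ cos δ sin h₀ = 1.6151×0.81106×0.03190 + 0.58496×0.99949×0.99902 = 0.041787 + 0.584089 = 0.625876.
Q̄ = (S_0/π) × [bracket] = (1361/π) × 0.625876 = 271.14 W/m².
Daily total = Q̄ × 24.00 h × 3600 s/h = 271.14 × 24.00 × 3600 / 10⁶ = 23.43 MJ/m².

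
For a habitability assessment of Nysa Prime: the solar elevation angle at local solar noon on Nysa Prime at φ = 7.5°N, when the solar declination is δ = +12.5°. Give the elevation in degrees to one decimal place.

At local noon the hour angle is zero, so the zenith angle equals |φ − δ| = |+7.5° − (+12.500°)| = 5.000°.
Elevation = 90° − 5.000° = 85.0°.

85.0°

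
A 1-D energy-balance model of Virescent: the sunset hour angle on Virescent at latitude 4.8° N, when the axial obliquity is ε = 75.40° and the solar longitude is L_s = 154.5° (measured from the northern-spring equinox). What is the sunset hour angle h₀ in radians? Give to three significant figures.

Solar declination: sin δ = sin ε · sin L_s = sin 75.40° × sin 154.5° = 0.41661, so δ = +24.621°.
cos h₀ = −tan ϕ · tan δ = −tan(+4.8°) × tan(+24.621°) = -0.0385, so h₀ = 1.6093 rad = 92.21°.

h₀ = 1.61 rad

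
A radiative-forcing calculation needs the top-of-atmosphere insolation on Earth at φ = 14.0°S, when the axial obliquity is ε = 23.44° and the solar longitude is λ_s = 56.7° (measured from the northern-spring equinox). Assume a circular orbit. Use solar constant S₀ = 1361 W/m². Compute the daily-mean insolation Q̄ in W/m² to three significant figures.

Q̄ ≈ 343 W/m²

Solar declination: sin δ = sin ε · sin λ_s = sin 23.44° × sin 56.7° = 0.33247, so δ = +19.419°.
cos H₀ = −tan(-14.0°) tan(+19.419°) = 0.0879, H₀ = 1.4828 rad.
Bracket: H₀ sin φ sin δ + cos φ cos δ sin H₀ = 1.4828×-0.24192×0.33247 + 0.97030×0.94311×0.99613 = -0.119263 + 0.911558 = 0.792295.
Q̄ = (S₀/π) × [bracket] = (1361/π) × 0.792295 = 343.2 W/m².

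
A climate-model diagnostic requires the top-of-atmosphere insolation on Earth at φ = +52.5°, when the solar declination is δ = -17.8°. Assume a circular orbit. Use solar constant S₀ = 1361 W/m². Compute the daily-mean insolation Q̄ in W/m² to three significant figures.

cos H₀ = −tan(+52.5°) tan(-17.800°) = 0.4184, H₀ = 1.1391 rad.
Bracket: H₀ sin φ sin δ + cos φ cos δ sin H₀ = 1.1391×0.79335×-0.30570 + 0.60876×0.95213×0.90825 = -0.276263 + 0.526439 = 0.250176.
Q̄ = (S₀/π) × [bracket] = (1361/π) × 0.250176 = 108.4 W/m².

Q̄ ≈ 108 W/m²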